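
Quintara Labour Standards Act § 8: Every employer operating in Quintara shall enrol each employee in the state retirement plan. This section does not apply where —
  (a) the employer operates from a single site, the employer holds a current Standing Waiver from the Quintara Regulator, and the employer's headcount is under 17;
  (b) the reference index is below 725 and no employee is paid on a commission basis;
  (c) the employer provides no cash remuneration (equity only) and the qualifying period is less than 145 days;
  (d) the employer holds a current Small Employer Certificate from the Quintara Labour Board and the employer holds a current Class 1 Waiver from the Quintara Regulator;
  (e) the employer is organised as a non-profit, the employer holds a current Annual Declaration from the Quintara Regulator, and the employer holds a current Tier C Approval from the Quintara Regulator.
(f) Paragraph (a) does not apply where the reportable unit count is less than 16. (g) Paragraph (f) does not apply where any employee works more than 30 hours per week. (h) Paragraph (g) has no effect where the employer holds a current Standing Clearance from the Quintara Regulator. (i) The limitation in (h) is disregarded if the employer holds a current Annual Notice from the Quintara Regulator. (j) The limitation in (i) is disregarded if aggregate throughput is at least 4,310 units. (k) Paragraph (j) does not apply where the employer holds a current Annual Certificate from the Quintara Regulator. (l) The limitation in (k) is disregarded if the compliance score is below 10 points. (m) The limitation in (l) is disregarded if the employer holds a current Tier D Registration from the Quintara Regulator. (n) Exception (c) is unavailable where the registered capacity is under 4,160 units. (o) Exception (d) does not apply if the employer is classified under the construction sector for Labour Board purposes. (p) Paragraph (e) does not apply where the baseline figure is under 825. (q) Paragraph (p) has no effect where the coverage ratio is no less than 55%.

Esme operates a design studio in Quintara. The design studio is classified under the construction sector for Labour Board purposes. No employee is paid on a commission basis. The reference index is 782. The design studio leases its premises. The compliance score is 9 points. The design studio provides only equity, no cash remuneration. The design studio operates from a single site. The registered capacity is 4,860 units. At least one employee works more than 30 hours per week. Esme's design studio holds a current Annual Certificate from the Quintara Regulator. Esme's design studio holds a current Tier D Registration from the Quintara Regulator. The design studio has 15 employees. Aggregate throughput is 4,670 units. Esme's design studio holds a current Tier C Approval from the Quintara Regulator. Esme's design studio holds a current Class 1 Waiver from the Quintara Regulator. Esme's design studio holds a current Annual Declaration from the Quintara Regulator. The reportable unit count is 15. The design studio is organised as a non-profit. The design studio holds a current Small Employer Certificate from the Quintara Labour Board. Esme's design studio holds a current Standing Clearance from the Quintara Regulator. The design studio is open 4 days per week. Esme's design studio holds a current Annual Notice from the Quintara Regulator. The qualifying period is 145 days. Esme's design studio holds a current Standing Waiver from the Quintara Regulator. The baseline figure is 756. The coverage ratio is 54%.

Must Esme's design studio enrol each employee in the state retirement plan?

No — exception (a) applies; Esme's design studio is not required to enrol each employee in the state retirement plan.

Exception (a): the employer operates from a single site; a current Standing Waiver is held; the employer's headcount is 15, under the 17 limit — every condition holds. Under paragraphs (f)–(m): (f) operates (the reportable unit count is 15, less than the 16 limit), but is set aside by (g): (g) operates against (f): at least one employee exceeds 30 hours/week. (h) applies (a current Standing Clearance is held), but is itself disapplied by (i): (i) applies — a current Annual Notice is held. (j) would limit (i) — aggregate throughput is 4,670 units, meeting the 4,310 units threshold — but (k) sets (j) aside: (k) is triggered — a current Annual Certificate is held. (l) applies (the compliance score is 9 points, below the 10 points limit), but is set aside by (m): (m) operates against (l): a current Tier D Registration is held. So (a) applies.
Exception (b) requires that the reference index is below 725; but the reference index is 782, not below 725, so (b) is unavailable.
Exception (c) requires that the qualifying period is less than 145 days; but the qualifying period is 145 days, not less than 145 days, so (c) is unavailable.
Exception (d) is satisfied on its face — a current Small Employer Certificate is held; a current Class 1 Waiver is held. But applying paragraph (o): (o) is triggered — the design studio is classified under the construction sector. (d) is therefore removed.
Exception (e): the employer is a non-profit; a current Annual Declaration is held; a current Tier C Approval is held — every condition holds. But applying paragraphs (p)–(q): (p) is triggered — the baseline figure is 756, under the 825 limit. (q) is inapplicable (the coverage ratio is 54%, short of 55%), so (p) stands. So (e) is unavailable.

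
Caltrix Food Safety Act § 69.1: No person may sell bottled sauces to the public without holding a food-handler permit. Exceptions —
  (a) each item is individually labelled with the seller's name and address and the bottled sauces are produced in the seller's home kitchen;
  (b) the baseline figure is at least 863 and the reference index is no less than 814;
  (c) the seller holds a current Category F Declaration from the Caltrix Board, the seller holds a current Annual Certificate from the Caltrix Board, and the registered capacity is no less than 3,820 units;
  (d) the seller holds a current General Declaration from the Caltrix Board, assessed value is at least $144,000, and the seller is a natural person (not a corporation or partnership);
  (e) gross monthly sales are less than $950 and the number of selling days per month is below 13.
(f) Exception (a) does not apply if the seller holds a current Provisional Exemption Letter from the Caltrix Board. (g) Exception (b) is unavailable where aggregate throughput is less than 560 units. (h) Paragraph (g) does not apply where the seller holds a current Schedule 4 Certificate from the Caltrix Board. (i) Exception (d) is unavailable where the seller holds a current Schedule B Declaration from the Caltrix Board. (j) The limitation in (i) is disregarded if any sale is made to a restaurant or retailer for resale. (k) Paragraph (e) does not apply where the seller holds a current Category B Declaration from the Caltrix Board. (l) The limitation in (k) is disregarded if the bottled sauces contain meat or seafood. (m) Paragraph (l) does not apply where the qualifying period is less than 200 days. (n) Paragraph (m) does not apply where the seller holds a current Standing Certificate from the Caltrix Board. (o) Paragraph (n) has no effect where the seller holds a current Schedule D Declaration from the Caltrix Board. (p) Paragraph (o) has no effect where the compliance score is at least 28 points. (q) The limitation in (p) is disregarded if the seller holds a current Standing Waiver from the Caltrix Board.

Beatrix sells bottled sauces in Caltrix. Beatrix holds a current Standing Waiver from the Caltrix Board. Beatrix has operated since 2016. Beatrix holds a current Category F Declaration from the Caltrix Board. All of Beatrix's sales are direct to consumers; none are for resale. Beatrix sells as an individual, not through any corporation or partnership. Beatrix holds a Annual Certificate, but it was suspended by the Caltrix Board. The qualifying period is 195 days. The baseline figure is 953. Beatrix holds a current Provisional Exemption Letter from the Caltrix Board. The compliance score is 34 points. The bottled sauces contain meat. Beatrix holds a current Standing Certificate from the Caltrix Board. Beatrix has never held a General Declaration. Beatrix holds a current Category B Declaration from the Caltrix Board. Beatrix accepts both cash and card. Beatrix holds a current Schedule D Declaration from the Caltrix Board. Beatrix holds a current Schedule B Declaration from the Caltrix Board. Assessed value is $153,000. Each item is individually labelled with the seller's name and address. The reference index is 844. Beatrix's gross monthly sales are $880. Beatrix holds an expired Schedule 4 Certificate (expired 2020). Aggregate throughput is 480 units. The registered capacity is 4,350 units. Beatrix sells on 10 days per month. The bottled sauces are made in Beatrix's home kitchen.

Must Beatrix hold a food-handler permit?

Yes — Beatrix must hold a food-handler permit.

Exception (a): items are individually labelled; the bottled sauces are home-kitchen produced — every condition holds. But: (f) operates against (a): a current Provisional Exemption Letter is held. So (a) is unavailable.
Exception (b)'s conditions are all satisfied: the baseline figure is 953, meeting the 863 threshold; the reference index is 844, meeting the 814 threshold. Turning to paragraphs (g)–(h): (g) operates against (b): aggregate throughput is 480 units, less than the 560 units limit. (h) is inapplicable (there is no Schedule 4 Certificate in force), so (g) stands. (b) is therefore removed.
Exception (c) requires that the seller holds a current Annual Certificate from the Caltrix Board; but no current Annual Certificate is held, so (c) is unavailable.
Exception (d) fails — there is no General Declaration in force.
Exception (e): gross monthly sales are $880, less than the $950 limit; the number of selling days per month is 10, below the 13 limit — every condition holds. But: (k) operates against (e): a current Category B Declaration is held. (l) applies (the bottled sauces contain meat), but yields to (m): (m) is triggered — the qualifying period is 195 days, less than the 200 days limit. (n) would limit (m) — a current Standing Certificate is held — but (o) sets (n) aside: (o) is triggered — a current Schedule D Declaration is held. (p) operates (the compliance score is 34 points, meeting the 28 points threshold), but is set aside by (q): (q) operates against (p): a current Standing Waiver is held. (e) is therefore removed.
No exception displaces § 69.1.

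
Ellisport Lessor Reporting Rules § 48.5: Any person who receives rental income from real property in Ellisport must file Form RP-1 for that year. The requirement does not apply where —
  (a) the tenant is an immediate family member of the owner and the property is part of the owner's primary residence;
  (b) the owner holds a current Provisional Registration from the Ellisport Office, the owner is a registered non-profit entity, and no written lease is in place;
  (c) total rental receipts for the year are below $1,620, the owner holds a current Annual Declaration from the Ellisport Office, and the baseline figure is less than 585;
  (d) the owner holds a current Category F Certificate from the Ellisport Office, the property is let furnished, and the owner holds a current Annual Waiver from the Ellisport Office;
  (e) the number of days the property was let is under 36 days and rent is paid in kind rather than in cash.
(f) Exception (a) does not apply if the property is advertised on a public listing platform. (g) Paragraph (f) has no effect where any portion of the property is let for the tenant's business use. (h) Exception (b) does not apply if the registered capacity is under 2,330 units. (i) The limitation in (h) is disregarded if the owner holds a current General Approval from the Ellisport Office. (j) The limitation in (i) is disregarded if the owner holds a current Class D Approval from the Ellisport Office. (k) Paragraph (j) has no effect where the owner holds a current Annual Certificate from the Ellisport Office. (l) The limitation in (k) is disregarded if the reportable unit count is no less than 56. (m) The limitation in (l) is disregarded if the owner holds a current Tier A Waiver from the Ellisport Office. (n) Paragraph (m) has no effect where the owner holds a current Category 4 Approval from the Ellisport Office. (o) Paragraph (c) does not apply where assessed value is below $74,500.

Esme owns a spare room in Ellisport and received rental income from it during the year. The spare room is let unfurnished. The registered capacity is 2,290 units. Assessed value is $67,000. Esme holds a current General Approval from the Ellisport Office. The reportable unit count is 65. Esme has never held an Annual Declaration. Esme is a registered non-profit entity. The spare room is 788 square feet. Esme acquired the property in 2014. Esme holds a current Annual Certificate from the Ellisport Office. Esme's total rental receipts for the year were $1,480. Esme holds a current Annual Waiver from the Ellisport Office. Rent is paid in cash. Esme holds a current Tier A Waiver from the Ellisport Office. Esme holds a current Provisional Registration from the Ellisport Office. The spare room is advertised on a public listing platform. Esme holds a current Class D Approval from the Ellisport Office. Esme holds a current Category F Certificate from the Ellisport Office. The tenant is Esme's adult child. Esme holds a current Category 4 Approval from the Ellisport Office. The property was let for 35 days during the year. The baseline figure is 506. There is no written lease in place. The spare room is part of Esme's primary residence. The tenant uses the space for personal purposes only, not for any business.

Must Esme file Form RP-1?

Yes — Esme must file Form RP-1.

All of (a)'s requirements are met (the tenant is an immediate family member; the spare room is part of the primary residence). But applying paragraphs (f)–(g): (f) operates — the property is publicly advertised. (g) is not engaged (the space is used for personal purposes only), so (f) stands. (a) is therefore removed.
All of (b)'s requirements are met (a current Provisional Registration is held; Esme is a registered non-profit; there is no written lease). Turning to paragraphs (h)–(n): (h) operates against (b): the registered capacity is 2,290 units, under the 2,330 units limit. (i) would limit (h) — a current General Approval is held — but (j) sets (i) aside: (j) applies — a current Class D Approval is held. (k) is triggered (a current Annual Certificate is held), but is set aside by (l): (l) operates against (k): the reportable unit count is 65, meeting the 56 threshold. (m) would limit (l) — a current Tier A Waiver is held — but (n) sets (m) aside: (n) operates against (m): a current Category 4 Approval is held. So (b) is unavailable.
Exception (c) fails — the Annual Declaration is not current.
Exception (d) requires that the property is let furnished; but the property is let unfurnished, so (d) is unavailable.
Exception (e) requires that rent is paid in kind rather than in cash; but rent is paid in cash, so (e) is unavailable.
No exception is made out. Esme falls within the general rule.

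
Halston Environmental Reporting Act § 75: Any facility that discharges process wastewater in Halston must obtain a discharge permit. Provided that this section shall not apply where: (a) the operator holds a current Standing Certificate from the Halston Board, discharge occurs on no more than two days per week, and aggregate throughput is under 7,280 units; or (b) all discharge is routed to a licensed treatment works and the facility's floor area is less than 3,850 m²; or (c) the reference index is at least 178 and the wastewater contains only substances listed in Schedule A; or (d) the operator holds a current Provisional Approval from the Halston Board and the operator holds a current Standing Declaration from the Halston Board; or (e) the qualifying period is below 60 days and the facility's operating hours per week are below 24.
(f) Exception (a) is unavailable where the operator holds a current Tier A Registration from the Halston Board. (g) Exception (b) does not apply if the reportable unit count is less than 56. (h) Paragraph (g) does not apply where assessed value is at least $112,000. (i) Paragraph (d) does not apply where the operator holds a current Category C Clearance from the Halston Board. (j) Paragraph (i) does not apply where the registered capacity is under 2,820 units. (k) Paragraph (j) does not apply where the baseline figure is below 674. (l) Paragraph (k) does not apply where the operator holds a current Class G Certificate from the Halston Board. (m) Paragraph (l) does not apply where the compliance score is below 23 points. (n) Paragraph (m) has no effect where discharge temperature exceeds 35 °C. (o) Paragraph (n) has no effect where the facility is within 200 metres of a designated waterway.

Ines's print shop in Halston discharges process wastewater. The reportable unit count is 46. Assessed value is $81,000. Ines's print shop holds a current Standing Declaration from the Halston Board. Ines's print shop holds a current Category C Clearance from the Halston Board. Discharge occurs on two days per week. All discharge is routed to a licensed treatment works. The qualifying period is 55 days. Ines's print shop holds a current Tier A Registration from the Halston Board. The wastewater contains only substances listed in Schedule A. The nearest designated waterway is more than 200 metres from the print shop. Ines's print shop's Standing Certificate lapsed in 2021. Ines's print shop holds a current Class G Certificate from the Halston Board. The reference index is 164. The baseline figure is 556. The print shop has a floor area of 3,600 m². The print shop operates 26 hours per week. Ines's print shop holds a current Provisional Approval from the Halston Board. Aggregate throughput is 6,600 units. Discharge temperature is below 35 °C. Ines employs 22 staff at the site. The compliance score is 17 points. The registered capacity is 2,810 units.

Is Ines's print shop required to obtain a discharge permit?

Yes — Ines's print shop must obtain a discharge permit.

Exception (a) does not apply: the Standing Certificate is not current.
All of (b)'s requirements are met (discharge is routed to a licensed treatment works; the facility's floor area is 3,600 m², less than the 3,850 m² limit). However, paragraphs (g)–(h) must be considered: (g) operates — the reportable unit count is 46, less than the 56 limit. (h), which would lift (g), is not engaged — assessed value is $81,000, short of $112,000. (b) is therefore removed.
Exception (c) requires that the reference index is at least 178; but the reference index is 164, short of 178, so (c) is unavailable.
Exception (d): a current Provisional Approval is held; a current Standing Declaration is held — every condition holds. Turning to paragraphs (i)–(o): (i) is engaged — a current Category C Clearance is held. (j) operates (the registered capacity is 2,810 units, under the 2,820 units limit), but is set aside by (k): (k) is engaged — the baseline figure is 556, below the 674 limit. (l) would limit (k) — a current Class G Certificate is held — but (m) sets (l) aside: (m) operates against (l): the compliance score is 17 points, below the 23 points limit. (n), which would lift (m), is not engaged — discharge temperature is below 35 °C. Exception (d) does not apply.
Exception (e) requires that the facility's operating hours per week are below 24; but the facility's operating hours per week are 26, not below 24, so (e) is unavailable.
No exception is made out. Ines's print shop falls within the general rule.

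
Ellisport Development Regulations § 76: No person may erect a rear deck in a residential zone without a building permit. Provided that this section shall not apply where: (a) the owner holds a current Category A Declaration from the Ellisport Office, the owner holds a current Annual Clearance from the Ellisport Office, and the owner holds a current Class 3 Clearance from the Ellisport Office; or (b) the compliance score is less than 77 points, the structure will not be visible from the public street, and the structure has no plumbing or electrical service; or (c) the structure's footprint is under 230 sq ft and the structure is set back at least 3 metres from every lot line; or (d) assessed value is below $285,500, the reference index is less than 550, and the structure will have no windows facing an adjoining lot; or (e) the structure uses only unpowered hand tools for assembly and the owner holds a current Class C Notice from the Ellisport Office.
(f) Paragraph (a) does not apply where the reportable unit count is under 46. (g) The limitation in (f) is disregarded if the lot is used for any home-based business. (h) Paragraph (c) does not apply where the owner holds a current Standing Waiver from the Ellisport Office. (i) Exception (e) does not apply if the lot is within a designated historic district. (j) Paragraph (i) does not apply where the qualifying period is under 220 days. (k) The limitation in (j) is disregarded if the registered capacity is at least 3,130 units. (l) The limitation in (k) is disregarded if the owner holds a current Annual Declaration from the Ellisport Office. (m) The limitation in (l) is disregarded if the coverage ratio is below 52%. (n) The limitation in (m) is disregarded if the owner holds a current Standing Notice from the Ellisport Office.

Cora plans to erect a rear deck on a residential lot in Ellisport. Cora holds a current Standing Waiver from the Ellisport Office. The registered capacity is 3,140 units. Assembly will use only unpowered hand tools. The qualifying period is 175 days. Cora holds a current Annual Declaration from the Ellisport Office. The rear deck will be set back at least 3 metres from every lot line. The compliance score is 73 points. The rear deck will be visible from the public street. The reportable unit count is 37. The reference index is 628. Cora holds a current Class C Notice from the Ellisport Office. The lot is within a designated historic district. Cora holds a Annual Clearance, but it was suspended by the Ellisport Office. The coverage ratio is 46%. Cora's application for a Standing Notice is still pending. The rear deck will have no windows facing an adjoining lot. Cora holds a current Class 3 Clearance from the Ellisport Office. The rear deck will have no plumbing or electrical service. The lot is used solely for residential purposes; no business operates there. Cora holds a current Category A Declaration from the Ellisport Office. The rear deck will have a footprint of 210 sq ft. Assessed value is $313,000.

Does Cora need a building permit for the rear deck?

Yes — Cora must obtain a building permit.

Exception (a) requires that the owner holds a current Annual Clearance from the Ellisport Office; but the Annual Clearance is not current, so (a) is unavailable.
Exception (b) fails — the structure will be visible from the street.
All of (c)'s requirements are met (the structure's footprint is 210 sq ft, under the 230 sq ft limit; the setback is at least 3 m on every side). However, paragraph (h) must be considered: (h) operates against (c): a current Standing Waiver is held. (c) is therefore removed.
Exception (d) requires that assessed value is below $285,500; but assessed value is $313,000, not below $285,500, so (d) is unavailable.
All of (e)'s requirements are met (assembly uses only hand tools; a current Class C Notice is held). But applying paragraphs (i)–(n): (i) applies — the lot is in a historic district. (j) would limit (i) — the qualifying period is 175 days, under the 220 days limit — but (k) sets (j) aside: (k) is engaged — the registered capacity is 3,140 units, meeting the 3,130 units threshold. (l) would limit (k) — a current Annual Declaration is held — but (m) sets (l) aside: (m) operates — the coverage ratio is 46%, below the 52% limit. (n), which would lift (m), does not operate here — there is no Standing Notice in force. (e) is therefore removed.
No exception displaces § 76.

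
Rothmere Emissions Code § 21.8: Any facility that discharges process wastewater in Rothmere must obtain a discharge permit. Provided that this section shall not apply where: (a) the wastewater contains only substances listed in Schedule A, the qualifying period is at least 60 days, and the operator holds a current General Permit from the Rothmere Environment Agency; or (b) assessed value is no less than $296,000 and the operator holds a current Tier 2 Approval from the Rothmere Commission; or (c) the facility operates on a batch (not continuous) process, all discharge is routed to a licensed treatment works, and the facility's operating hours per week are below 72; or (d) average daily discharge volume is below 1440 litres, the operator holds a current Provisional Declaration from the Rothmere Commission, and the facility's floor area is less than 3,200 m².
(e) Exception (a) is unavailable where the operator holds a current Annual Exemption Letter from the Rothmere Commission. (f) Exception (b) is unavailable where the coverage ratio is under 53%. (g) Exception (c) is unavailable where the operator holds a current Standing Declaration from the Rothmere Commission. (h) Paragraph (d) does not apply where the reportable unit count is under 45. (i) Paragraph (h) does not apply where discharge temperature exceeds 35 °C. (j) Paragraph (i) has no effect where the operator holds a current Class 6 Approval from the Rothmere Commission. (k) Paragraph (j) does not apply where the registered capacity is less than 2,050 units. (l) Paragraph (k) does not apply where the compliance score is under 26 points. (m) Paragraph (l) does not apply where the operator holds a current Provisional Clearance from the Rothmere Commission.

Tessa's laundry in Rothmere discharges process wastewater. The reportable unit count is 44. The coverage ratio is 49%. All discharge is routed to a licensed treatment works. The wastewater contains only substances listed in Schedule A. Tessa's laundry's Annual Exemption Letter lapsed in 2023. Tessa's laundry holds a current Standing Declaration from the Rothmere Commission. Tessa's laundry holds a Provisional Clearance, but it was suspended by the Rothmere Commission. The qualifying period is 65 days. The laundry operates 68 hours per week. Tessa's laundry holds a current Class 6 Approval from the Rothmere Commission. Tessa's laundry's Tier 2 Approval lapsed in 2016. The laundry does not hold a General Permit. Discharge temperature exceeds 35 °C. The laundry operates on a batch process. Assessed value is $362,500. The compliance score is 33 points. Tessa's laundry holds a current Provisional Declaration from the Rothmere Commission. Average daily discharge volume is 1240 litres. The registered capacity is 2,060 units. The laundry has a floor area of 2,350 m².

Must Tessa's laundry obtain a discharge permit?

Exception (a) fails — no General Permit is held.
Exception (b) requires that the operator holds a current Tier 2 Approval from the Rothmere Commission; but there is no Tier 2 Approval in force, so (b) is unavailable.
All of (c)'s requirements are met (the facility operates on a batch process; discharge is routed to a licensed treatment works; the facility's operating hours per week are 68, below the 72 limit). Turning to paragraph (g): (g) operates against (c): a current Standing Declaration is held. Exception (c) does not apply.
Exception (d) is satisfied on its face — average daily discharge volume is 1240 litres, below the 1440 litres limit; a current Provisional Declaration is held; the facility's floor area is 2,350 m², less than the 3,200 m² limit. However, paragraphs (h)–(m) must be considered: (h) is triggered — the reportable unit count is 44, under the 45 limit. (i) would limit (h) — discharge temperature exceeds 35 °C — but (j) sets (i) aside: (j) operates — a current Class 6 Approval is held. (k) is not triggered (the registered capacity is 2,060 units, not less than 2,050 units), so (j) stands. (d) is therefore removed.
No exception displaces § 21.8.

Yes — Tessa's laundry must obtain a discharge permit.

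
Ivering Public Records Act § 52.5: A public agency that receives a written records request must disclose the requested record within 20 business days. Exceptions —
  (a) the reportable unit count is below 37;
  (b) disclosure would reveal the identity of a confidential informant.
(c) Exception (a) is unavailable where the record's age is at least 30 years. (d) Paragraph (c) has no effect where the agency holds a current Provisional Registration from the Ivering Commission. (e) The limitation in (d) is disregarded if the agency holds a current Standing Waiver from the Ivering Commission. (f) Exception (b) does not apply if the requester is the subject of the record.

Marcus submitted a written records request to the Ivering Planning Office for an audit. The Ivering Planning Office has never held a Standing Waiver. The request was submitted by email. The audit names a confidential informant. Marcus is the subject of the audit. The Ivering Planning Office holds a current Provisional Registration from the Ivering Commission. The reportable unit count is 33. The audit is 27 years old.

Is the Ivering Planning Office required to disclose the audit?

No — exception (a) applies; the Ivering Planning Office is not required to disclose the audit.

All of (a)'s requirements are met (the reportable unit count is 33, below the 37 limit). Considering the limiting provisions: (c), which would limit (a), does not operate here: the record's age is 27 years, short of 30 years. (a) remains available.
Exception (b): the audit names a confidential informant — every condition holds. Turning to paragraph (f): (f) is engaged — Marcus is the subject of the audit. Exception (b) does not apply.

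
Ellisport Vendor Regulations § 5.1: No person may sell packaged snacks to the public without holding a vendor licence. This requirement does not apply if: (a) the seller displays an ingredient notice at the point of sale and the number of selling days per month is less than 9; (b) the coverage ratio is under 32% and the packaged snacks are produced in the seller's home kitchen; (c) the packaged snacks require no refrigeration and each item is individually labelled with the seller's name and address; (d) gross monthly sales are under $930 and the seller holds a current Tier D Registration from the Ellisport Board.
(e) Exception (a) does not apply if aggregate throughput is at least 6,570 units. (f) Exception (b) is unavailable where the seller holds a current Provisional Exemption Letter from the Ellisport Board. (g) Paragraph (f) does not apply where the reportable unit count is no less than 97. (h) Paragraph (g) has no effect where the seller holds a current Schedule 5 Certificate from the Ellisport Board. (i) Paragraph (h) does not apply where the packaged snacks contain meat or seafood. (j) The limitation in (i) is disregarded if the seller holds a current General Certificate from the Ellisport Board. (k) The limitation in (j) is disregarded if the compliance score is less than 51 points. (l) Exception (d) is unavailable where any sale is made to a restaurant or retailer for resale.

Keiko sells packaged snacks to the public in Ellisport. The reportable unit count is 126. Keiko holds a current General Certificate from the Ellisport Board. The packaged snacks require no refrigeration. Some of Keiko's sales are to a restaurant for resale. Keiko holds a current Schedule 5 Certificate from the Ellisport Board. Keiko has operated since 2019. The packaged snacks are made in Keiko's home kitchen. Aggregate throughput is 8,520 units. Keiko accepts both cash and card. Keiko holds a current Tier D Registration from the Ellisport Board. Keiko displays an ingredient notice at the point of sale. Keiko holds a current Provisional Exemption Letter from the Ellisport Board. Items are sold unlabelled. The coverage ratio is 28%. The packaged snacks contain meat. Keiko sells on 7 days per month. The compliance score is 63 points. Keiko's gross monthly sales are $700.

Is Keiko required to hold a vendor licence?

Yes — Keiko must hold a vendor licence.

Exception (a)'s conditions are all satisfied: an ingredient notice is displayed; the number of selling days per month is 7, less than the 9 limit. However, paragraph (e) must be considered: (e) is triggered — aggregate throughput is 8,520 units, meeting the 6,570 units threshold. So (a) is unavailable.
All of (b)'s requirements are met (the coverage ratio is 28%, under the 32% limit; the packaged snacks are home-kitchen produced). However, paragraphs (f)–(k) must be considered: (f) operates against (b): a current Provisional Exemption Letter is held. (g) would limit (f) — the reportable unit count is 126, meeting the 97 threshold — but (h) sets (g) aside: (h) applies — a current Schedule 5 Certificate is held. (i) would limit (h) — the packaged snacks contain meat — but (j) sets (i) aside: (j) is engaged — a current General Certificate is held. (k), which would lift (j), is inapplicable — the compliance score is 63 points, not less than 51 points. (b) is therefore removed.
Exception (c) fails — items are sold unlabelled.
Exception (d): gross monthly sales are $700, under the $930 limit; a current Tier D Registration is held — every condition holds. But: (l) is engaged — some sales are to a restaurant for resale. So (d) is unavailable.
No exception is made out. Keiko falls within the general rule.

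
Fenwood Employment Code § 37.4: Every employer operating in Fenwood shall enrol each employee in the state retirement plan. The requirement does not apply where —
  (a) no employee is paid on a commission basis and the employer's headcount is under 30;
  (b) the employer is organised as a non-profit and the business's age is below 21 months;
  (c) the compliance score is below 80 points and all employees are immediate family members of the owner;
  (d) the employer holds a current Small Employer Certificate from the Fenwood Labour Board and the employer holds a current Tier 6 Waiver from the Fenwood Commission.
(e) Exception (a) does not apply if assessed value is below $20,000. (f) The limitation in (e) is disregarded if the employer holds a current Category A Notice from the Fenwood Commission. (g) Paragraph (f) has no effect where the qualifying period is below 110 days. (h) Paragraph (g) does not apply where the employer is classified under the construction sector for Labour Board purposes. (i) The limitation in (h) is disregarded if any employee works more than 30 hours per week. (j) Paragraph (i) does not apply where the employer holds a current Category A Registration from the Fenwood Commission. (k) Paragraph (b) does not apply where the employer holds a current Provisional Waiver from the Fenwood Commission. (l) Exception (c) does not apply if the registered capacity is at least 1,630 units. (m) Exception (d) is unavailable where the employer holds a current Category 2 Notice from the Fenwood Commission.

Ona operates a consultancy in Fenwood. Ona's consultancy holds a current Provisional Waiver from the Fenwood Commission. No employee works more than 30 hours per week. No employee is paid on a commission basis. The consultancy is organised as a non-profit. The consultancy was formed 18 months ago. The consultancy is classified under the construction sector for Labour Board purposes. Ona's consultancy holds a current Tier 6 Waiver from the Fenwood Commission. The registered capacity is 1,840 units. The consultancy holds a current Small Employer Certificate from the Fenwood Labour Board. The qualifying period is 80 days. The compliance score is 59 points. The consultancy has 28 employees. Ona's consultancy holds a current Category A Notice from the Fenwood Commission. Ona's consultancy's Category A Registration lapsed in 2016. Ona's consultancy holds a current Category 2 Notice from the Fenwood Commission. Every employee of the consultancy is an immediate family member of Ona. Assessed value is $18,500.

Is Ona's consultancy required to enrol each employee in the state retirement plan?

No — exception (a) applies; Ona's consultancy is not required to enrol each employee in the state retirement plan.

Exception (a) is satisfied on its face — no employee is paid on commission; the employer's headcount is 28, under the 30 limit. As to paragraphs (e)–(j): (e) would limit (a) — assessed value is $18,500, below the $20,000 limit — but (f) sets (e) aside: (f) applies — a current Category A Notice is held. (g) would limit (f) — the qualifying period is 80 days, below the 110 days limit — but (h) sets (g) aside: (h) operates against (g): the consultancy is classified under the construction sector. (i), which would lift (h), is inapplicable — no employee exceeds 30 hours/week. So (a) applies.
Exception (b)'s conditions are all satisfied: the employer is a non-profit; the business's age is 18 months, below the 21 months limit. Turning to paragraph (k): (k) operates — a current Provisional Waiver is held. (b) is therefore removed.
Exception (c): the compliance score is 59 points, below the 80 points limit; every employee is an immediate family member — every condition holds. But applying paragraph (l): (l) applies — the registered capacity is 1,840 units, meeting the 1,630 units threshold. Exception (c) does not apply.
Exception (d): a current Small Employer Certificate is held; a current Tier 6 Waiver is held — every condition holds. However, paragraph (m) must be considered: (m) is triggered — a current Category 2 Notice is held. So (d) is unavailable.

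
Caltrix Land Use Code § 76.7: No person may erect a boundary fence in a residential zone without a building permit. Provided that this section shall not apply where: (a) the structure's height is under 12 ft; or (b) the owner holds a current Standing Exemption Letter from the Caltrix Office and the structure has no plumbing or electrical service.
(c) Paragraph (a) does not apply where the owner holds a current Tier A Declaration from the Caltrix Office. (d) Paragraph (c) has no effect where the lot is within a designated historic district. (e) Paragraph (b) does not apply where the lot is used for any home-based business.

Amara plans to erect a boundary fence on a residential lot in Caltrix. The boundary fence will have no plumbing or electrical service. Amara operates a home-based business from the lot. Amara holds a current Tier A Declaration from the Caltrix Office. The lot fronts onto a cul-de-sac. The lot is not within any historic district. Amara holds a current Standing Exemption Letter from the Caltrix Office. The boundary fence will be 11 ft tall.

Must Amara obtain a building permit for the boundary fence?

Yes — Amara must obtain a building permit.

Exception (a): the structure's height is 11 ft, under the 12 ft limit — every condition holds. However, paragraphs (c)–(d) must be considered: (c) operates against (a): a current Tier A Declaration is held. (d), which would lift (c), is inapplicable — the lot is not in a historic district. (a) is therefore removed.
Exception (b) is satisfied on its face — a current Standing Exemption Letter is held; there is no plumbing or electrical service. Turning to paragraph (e): (e) operates against (b): a home-based business operates on the lot. (b) is therefore removed.
None of the exceptions is available; § 76.7 applies in full.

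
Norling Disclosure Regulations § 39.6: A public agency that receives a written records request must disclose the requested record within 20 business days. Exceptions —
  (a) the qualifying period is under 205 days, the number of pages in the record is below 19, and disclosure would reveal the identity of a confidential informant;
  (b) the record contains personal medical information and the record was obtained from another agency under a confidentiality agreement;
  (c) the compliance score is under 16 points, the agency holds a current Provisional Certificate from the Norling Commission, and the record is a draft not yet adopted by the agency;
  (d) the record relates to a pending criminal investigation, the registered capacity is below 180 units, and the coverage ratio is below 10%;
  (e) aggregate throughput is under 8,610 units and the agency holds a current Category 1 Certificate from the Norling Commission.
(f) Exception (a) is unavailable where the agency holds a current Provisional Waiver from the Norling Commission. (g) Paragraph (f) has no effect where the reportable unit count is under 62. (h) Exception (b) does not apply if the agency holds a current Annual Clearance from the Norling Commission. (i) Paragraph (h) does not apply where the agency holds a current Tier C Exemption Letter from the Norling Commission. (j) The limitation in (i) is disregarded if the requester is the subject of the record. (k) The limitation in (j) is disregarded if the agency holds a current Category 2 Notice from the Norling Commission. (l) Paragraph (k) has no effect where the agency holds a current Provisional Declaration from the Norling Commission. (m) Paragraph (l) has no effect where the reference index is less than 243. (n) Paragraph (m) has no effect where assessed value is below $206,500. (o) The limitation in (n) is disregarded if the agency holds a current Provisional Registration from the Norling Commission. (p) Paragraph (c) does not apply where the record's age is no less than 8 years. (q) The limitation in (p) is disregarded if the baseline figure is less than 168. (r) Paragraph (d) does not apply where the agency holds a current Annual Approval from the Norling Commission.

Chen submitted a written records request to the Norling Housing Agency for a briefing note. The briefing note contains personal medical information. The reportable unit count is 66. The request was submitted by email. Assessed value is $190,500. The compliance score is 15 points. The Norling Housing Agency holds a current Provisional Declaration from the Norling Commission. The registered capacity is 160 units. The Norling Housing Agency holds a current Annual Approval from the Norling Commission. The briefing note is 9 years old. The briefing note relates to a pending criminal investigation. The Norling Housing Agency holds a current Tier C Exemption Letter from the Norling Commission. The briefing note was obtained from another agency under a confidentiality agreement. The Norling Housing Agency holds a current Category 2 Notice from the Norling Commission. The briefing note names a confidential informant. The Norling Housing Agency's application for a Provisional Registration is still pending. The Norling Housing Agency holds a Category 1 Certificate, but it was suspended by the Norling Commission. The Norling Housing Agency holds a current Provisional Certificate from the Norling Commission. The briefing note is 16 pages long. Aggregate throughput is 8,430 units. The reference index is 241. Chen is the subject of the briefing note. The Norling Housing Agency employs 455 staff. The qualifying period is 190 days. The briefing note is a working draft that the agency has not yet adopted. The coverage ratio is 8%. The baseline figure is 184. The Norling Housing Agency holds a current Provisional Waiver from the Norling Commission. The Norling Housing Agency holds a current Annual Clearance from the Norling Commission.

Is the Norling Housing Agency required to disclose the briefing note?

Exception (a)'s conditions are all satisfied: the qualifying period is 190 days, under the 205 days limit; the number of pages in the record is 16, below the 19 limit; the briefing note names a confidential informant. But: (f) is engaged — a current Provisional Waiver is held. (g), which would lift (f), is not engaged — the reportable unit count is 66, not under 62. So (a) is unavailable.
All of (b)'s requirements are met (the briefing note contains personal medical information; the briefing note was obtained under a confidentiality agreement). However, paragraphs (h)–(o) must be considered: (h) operates — a current Annual Clearance is held. (i) would limit (h) — a current Tier C Exemption Letter is held — but (j) sets (i) aside: (j) operates against (i): Chen is the subject of the briefing note. (k) is triggered (a current Category 2 Notice is held), but is itself disapplied by (l): (l) operates against (k): a current Provisional Declaration is held. (m) is triggered (the reference index is 241, less than the 243 limit), but yields to (n): (n) operates against (m): assessed value is $190,500, below the $206,500 limit. (o), which would lift (n), does not operate here — there is no Provisional Registration in force. So (b) is unavailable.
Exception (c): the compliance score is 15 points, under the 16 points limit; a current Provisional Certificate is held; the briefing note is an unadopted draft — every condition holds. However, paragraphs (p)–(q) must be considered: (p) is engaged — the record's age is 9 years, meeting the 8 years threshold. (q), which would lift (p), is not triggered — the baseline figure is 184, not less than 168. Exception (c) does not apply.
All of (d)'s requirements are met (the briefing note relates to a pending investigation; the registered capacity is 160 units, below the 180 units limit; the coverage ratio is 8%, below the 10% limit). Turning to paragraph (r): (r) operates — a current Annual Approval is held. (d) is therefore removed.
Exception (e) fails — there is no Category 1 Certificate in force.
None of the exceptions is available; § 39.6 applies in full.

Yes — the Norling Housing Agency must disclose the briefing note.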